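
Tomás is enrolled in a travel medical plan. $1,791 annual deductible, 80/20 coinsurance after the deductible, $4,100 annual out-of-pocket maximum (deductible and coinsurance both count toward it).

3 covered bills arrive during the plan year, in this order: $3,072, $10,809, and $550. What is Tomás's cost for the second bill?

Claim 1 — $3,072: deductible takes $1,791, $1,281 remains; 20% of $1,281 = $256.20. Cost to traveler: $2,047.20. OOP to date $2,047.20.
Claim 2 — $10,809: deductible already satisfied, so traveler's share is 20% × $10,809 = $2,161.80. That would push OOP to $4,209, over the $4,100 cap, so traveler pays $4,100 − $2,047.20 = $2,052.80.

$2,052.80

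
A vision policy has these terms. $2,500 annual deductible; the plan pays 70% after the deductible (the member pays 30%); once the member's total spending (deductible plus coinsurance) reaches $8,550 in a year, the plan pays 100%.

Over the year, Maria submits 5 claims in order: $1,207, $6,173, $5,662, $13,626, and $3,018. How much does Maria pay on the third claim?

Claim 1 ($1,207): entire amount goes to the deductible. Member pays $1,207; OOP now $1,207.
Claim 2 ($6,173): $1,293 finishes the deductible; $4,880 goes to coinsurance; 30% of $4,880 = $1,464. Member pays $2,757; OOP now $3,964.
Claim 3 ($5,662): 30% coinsurance on $5,662 = $1,698.60. Member owes $1,698.60 (running OOP $5,662.60).

$1,698.60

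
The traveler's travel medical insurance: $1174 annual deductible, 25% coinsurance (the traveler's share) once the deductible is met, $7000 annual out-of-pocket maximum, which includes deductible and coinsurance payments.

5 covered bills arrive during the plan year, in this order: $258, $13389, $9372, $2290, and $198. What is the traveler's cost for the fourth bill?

$364.75

Claim 1 — $258: entire amount goes to the deductible. Cost to traveler: $258. OOP to date $258.
Claim 2 — $13389: $916 finishes the deductible; $12473 goes to coinsurance; 25% of $12473 = $3118.25. Traveler pays $4034.25; OOP now $4292.25.
Claim 3 — $9372: deductible met; 25% of $9372 = $2343. Cost to traveler: $2343. OOP to date $6635.25.
Claim 4 — $2290: deductible met; 25% of $2290 = $572.50. OOP would hit $7207.75 > $7000, so the cap limits the traveler to $7000 − $6635.25 = $364.75.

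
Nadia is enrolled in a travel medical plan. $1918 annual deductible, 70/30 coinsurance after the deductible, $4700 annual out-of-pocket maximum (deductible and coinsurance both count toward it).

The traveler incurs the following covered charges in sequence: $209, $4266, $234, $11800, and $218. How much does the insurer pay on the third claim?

#1 ($209): all of it applies to the deductible. Traveler owes $209 (running OOP $209). Insurer: $209 − $209 = $0.
#2 ($4266): $1709 finishes the deductible; $2557 goes to coinsurance; 30% of $2557 = $767.10. Traveler owes $2476.10 (running OOP $2685.10). Plan pays $4266 − $2476.10 = $1789.90.
#3 ($234): 30% coinsurance on $234 = $70.20. Traveler owes $70.20 (running OOP $2755.30). Plan pays $234 − $70.20 = $163.80.

$163.80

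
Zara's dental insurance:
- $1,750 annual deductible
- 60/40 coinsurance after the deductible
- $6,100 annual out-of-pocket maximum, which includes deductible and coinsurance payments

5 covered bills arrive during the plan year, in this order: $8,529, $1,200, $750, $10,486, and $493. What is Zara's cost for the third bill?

Claim 1 ($8,529): $1,750 finishes the deductible; $6,779 goes to coinsurance; 40% of $6,779 = $2,711.60. Cost to patient: $4,461.60. OOP to date $4,461.60.
Claim 2 ($1,200): 40% coinsurance on $1,200 = $480. Patient pays $480; OOP now $4,941.60.
Claim 3 ($750): deductible met; 40% of $750 = $300. Patient owes $300 (running OOP $5,241.60).

$300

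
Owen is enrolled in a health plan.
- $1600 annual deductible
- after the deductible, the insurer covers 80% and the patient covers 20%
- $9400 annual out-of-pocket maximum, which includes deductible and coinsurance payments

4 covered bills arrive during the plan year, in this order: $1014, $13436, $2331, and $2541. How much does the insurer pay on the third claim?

Claim 1 ($1014): entire amount goes to the deductible. Patient owes $1014 (running OOP $1014). Plan pays $1014 − $1014 = $0.
Claim 2 ($13436): deductible takes $586, $12850 remains; patient's 20% is $2570. Patient pays $3156; OOP now $4170. Insurer: $13436 − $3156 = $10280.
Claim 3 ($2331): 20% coinsurance on $2331 = $466.20. Patient pays $466.20; OOP now $4636.20. Plan pays $2331 − $466.20 = $1864.80.

$1864.80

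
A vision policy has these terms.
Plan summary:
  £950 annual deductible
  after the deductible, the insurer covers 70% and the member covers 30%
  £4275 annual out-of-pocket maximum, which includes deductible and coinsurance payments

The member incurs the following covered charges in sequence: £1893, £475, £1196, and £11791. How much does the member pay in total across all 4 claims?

#1 (£1893): deductible takes £950, £943 remains; coinsurance £943 × 30% = £282.90. Member owes £1232.90 (running OOP £1232.90).
#2 (£475): deductible met; 30% of £475 = £142.50. Member pays £142.50; OOP now £1375.40.
#3 (£1196): 30% coinsurance on £1196 = £358.80. Cost to member: £358.80. OOP to date £1734.20.
#4 (£11791): deductible met; 30% of £11791 = £3537.30. OOP would hit £5271.50 > £4275, so the cap limits the member to £4275 − £1734.20 = £2540.80.
Total paid by the member: £1232.90 + £142.50 + £358.80 + £2540.80 = £4275.

£4275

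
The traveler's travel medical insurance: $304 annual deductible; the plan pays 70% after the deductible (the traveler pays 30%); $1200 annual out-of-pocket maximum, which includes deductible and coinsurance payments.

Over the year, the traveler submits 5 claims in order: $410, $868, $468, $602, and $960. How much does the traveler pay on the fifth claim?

$282.80

Claim 1 ($410): deductible takes $304, $106 remains; traveler's 30% is $31.80. Traveler pays $335.80; OOP now $335.80.
Claim 2 ($868): deductible already satisfied, so traveler's share is 30% × $868 = $260.40. Cost to traveler: $260.40. OOP to date $596.20.
Claim 3 ($468): 30% coinsurance on $468 = $140.40. Traveler pays $140.40; OOP now $736.60.
Claim 4 ($602): deductible already satisfied, so traveler's share is 30% × $602 = $180.60. Cost to traveler: $180.60. OOP to date $917.20.
Claim 5 ($960): deductible already satisfied, so traveler's share is 30% × $960 = $288. That would push OOP to $1205.20, over the $1200 cap, so traveler pays $1200 − $917.20 = $282.80.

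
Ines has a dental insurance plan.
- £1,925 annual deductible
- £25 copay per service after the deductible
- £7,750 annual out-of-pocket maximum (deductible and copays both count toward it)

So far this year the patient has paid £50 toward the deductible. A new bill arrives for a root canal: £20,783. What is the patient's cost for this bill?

Deductible still to meet: £1,925 − £50 = £1,875.
After the £1,875 deductible portion, £20,783 − £1,875 = £18,908 is subject to the copay.
Copay on this service: £25.
So the patient owes £1,875 + £25 = £1,900 before any cap.
Year-to-date out-of-pocket becomes £50 + £1,900 = £1,950, still under the £7,750 maximum, so no cap applies.

£1,900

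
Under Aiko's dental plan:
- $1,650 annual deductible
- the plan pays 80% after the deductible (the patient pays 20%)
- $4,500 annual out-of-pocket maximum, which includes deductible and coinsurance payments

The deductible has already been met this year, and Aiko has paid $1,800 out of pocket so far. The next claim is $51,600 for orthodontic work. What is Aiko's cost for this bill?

With the deductible met, the entire $51,600 is subject to coinsurance.
20% of $51,600 = $10,320 falls to the patient.
That would bring total out-of-pocket to $12,120, past the $4,500 cap. The patient is capped at $4,500 − $1,800 = $2,700 on this claim.

$2,700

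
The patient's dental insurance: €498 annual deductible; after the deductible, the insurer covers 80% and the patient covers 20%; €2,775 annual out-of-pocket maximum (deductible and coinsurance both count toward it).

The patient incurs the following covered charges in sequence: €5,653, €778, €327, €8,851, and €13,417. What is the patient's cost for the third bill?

€65.40

Claim 1 (€5,653): deductible takes €498, €5,155 remains; coinsurance €5,155 × 20% = €1,031. Patient pays €1,529; OOP now €1,529.
Claim 2 (€778): 20% coinsurance on €778 = €155.60. Cost to patient: €155.60. OOP to date €1,684.60.
Claim 3 (€327): 20% coinsurance on €327 = €65.40. Patient owes €65.40 (running OOP €1,750).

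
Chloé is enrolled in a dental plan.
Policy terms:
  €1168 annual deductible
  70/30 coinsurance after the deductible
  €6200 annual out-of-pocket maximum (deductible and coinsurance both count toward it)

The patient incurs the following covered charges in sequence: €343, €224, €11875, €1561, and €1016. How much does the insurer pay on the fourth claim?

€1092.70

Claim 1 — €343: fully absorbed by the deductible. Cost to patient: €343. OOP to date €343. Insurer: €343 − €343 = €0.
Claim 2 — €224: fully absorbed by the deductible. Patient pays €224; OOP now €567. Plan pays €224 − €224 = €0.
Claim 3 — €11875: €601 to deductible, leaving €11274; coinsurance €11274 × 30% = €3382.20. Patient owes €3983.20 (running OOP €4550.20). Plan pays €11875 − €3983.20 = €7891.80.
Claim 4 — €1561: deductible met; 30% of €1561 = €468.30. Cost to patient: €468.30. OOP to date €5018.50. Insurer: €1561 − €468.30 = €1092.70.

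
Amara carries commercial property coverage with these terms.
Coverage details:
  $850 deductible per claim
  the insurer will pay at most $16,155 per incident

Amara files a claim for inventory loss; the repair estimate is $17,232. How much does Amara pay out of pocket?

$1,077

Subtract the deductible: $17,232 − $850 = $16,382.
The $16,155 per-incident cap binds; insurer pays $16,155.
The business bears the rest of the original loss: $17,232 − $16,155 = $1,077.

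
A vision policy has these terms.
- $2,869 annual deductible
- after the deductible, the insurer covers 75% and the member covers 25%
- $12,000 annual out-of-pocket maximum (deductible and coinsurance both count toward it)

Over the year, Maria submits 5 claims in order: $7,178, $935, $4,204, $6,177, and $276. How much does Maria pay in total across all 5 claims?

$6,844.25

Bill 1, $7,178: deductible takes $2,869, $4,309 remains; member's 25% is $1,077.25. Member pays $3,946.25; OOP now $3,946.25.
Bill 2, $935: deductible already satisfied, so member's share is 25% × $935 = $233.75. Member pays $233.75; OOP now $4,180.
Bill 3, $4,204: deductible met; 25% of $4,204 = $1,051. Member owes $1,051 (running OOP $5,231).
Bill 4, $6,177: deductible already satisfied, so member's share is 25% × $6,177 = $1,544.25. Cost to member: $1,544.25. OOP to date $6,775.25.
Bill 5, $276: deductible already satisfied, so member's share is 25% × $276 = $69. Member pays $69; OOP now $6,844.25.
Total paid by the member: $3,946.25 + $233.75 + $1,051 + $1,544.25 + $69 = $6,844.25.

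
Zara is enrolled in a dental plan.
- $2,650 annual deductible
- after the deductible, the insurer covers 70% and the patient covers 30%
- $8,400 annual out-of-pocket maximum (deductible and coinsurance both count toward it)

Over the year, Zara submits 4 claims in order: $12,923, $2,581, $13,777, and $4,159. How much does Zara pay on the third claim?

Bill 1, $12,923: $2,650 to deductible, leaving $10,273; coinsurance $10,273 × 30% = $3,081.90. Cost to patient: $5,731.90. OOP to date $5,731.90.
Bill 2, $2,581: deductible already satisfied, so patient's share is 30% × $2,581 = $774.30. Patient pays $774.30; OOP now $6,506.20.
Bill 3, $13,777: deductible met; 30% of $13,777 = $4,133.10. OOP would hit $10,639.30 > $8,400, so the cap limits the patient to $8,400 − $6,506.20 = $1,893.80.

$1,893.80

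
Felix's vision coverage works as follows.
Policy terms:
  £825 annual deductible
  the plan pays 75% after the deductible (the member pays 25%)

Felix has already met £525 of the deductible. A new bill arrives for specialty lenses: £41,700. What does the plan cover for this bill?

Remaining deductible: £825 − £525 = £300.
After the £300 deductible portion, £41,700 − £300 = £41,400 is subject to coinsurance.
25% of £41,400 = £10,350 falls to the member.
So the member owes £300 + £10,350 = £10,650.
The plan picks up £41,700 − £10,650 = £31,050.

£31,050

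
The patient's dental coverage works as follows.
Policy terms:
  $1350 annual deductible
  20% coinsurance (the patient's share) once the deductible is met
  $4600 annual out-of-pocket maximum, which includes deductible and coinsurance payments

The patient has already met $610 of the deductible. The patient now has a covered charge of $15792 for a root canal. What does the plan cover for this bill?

$12041.60

Remaining deductible: $1350 − $610 = $740.
The remaining $15052 (= $15792 − $740) moves to coinsurance.
20% of $15052 = $3010.40 falls to the patient.
Patient responsibility before any cap: $740 + $3010.40 = $3750.40.
Year-to-date out-of-pocket becomes $610 + $3750.40 = $4360.40, still under the $4600 maximum, so no cap applies.
Insurer pays the balance: $15792 − $3750.40 = $12041.60.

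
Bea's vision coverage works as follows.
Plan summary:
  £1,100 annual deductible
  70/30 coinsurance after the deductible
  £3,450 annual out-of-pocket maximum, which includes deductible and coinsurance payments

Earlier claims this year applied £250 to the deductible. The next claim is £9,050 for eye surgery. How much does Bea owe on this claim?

£3,200

£250 of the £1,100 deductible is already met, leaving £850.
That leaves £9,050 − £850 = £8,200 for coinsurance.
30% of £8,200 = £2,460 falls to the member.
So the member owes £850 + £2,460 = £3,310 before any cap.
That would bring total out-of-pocket to £3,560, past the £3,450 cap. The member is capped at £3,450 − £250 = £3,200 on this claim.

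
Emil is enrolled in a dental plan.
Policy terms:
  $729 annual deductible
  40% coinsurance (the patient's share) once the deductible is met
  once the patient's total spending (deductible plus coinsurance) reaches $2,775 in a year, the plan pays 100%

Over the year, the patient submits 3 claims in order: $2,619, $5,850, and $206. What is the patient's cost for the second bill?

$1,290

Claim 1 — $2,619: deductible takes $729, $1,890 remains; 40% of $1,890 = $756. Cost to patient: $1,485. OOP to date $1,485.
Claim 2 — $5,850: deductible already satisfied, so patient's share is 40% × $5,850 = $2,340. OOP would hit $3,825 > $2,775, so the cap limits the patient to $2,775 − $1,485 = $1,290.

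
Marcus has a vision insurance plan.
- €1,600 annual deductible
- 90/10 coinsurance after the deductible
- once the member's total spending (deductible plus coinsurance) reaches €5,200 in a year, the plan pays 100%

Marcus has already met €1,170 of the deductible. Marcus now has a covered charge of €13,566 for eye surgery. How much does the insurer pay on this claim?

€1,170 of the €1,600 deductible is already met, leaving €430.
That leaves €13,566 − €430 = €13,136 for coinsurance.
10% of €13,136 = €1,313.60 falls to the member.
That puts the member's cost at €430 + €1,313.60 = €1,743.60 before any cap.
Total out-of-pocket so far would be €1,170 + €1,743.60 = €2,913.60, below the €5,200 cap — no reduction.
The plan picks up €13,566 − €1,743.60 = €11,822.40.

€11,822.40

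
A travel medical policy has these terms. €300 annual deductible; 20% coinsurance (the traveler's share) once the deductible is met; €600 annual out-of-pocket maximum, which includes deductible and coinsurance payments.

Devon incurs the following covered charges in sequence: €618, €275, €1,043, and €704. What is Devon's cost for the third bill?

Claim 1 (€618): €300 finishes the deductible; €318 goes to coinsurance; 20% of €318 = €63.60. Traveler owes €363.60 (running OOP €363.60).
Claim 2 (€275): 20% coinsurance on €275 = €55. Traveler owes €55 (running OOP €418.60).
Claim 3 (€1,043): 20% coinsurance on €1,043 = €208.60. That would push OOP to €627.20, over the €600 cap, so traveler pays €600 − €418.60 = €181.40.

€181.40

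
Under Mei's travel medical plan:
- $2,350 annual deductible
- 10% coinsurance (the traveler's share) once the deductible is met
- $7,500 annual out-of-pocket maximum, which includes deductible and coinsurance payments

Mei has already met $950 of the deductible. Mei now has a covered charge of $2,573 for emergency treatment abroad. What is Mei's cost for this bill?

$1,517.30

$950 of the $2,350 deductible is already met, leaving $1,400.
The remaining $1,173 (= $2,573 − $1,400) moves to coinsurance.
10% of $1,173 = $117.30 falls to the traveler.
That puts the traveler's cost at $1,400 + $117.30 = $1,517.30 before any cap.
Year-to-date out-of-pocket becomes $950 + $1,517.30 = $2,467.30, still under the $7,500 maximum, so no cap applies.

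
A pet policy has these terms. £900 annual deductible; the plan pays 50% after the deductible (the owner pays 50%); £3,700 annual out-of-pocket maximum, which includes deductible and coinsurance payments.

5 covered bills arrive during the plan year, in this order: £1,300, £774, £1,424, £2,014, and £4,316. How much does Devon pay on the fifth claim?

Claim 1 — £1,300: £900 to deductible, leaving £400; coinsurance £400 × 50% = £200. Cost to owner: £1,100. OOP to date £1,100.
Claim 2 — £774: 50% coinsurance on £774 = £387. Owner pays £387; OOP now £1,487.
Claim 3 — £1,424: deductible already satisfied, so owner's share is 50% × £1,424 = £712. Cost to owner: £712. OOP to date £2,199.
Claim 4 — £2,014: 50% coinsurance on £2,014 = £1,007. Owner pays £1,007; OOP now £3,206.
Claim 5 — £4,316: deductible already satisfied, so owner's share is 50% × £4,316 = £2,158. Adding that to £3,206 gives £5,364, past the £3,700 cap; owner pays only £3,700 − £3,206 = £494.

£494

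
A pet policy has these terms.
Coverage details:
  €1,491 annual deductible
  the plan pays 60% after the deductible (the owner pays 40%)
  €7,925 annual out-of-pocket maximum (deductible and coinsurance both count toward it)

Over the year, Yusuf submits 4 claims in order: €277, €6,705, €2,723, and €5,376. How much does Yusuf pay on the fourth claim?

€2,150.40

Claim 1 (€277): entire amount goes to the deductible. Cost to owner: €277. OOP to date €277.
Claim 2 (€6,705): €1,214 to deductible, leaving €5,491; coinsurance €5,491 × 40% = €2,196.40. Cost to owner: €3,410.40. OOP to date €3,687.40.
Claim 3 (€2,723): 40% coinsurance on €2,723 = €1,089.20. Cost to owner: €1,089.20. OOP to date €4,776.60.
Claim 4 (€5,376): deductible met; 40% of €5,376 = €2,150.40. Cost to owner: €2,150.40. OOP to date €6,927.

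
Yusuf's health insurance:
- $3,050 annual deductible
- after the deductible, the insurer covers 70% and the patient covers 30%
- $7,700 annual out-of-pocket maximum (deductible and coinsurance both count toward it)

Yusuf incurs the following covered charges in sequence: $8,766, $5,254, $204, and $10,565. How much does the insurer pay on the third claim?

Claim 1 — $8,766: $3,050 finishes the deductible; $5,716 goes to coinsurance; 30% of $5,716 = $1,714.80. Patient pays $4,764.80; OOP now $4,764.80. Plan pays $8,766 − $4,764.80 = $4,001.20.
Claim 2 — $5,254: deductible already satisfied, so patient's share is 30% × $5,254 = $1,576.20. Cost to patient: $1,576.20. OOP to date $6,341. Plan pays $5,254 − $1,576.20 = $3,677.80.
Claim 3 — $204: deductible already satisfied, so patient's share is 30% × $204 = $61.20. Cost to patient: $61.20. OOP to date $6,402.20. Insurer: $204 − $61.20 = $142.80.

$142.80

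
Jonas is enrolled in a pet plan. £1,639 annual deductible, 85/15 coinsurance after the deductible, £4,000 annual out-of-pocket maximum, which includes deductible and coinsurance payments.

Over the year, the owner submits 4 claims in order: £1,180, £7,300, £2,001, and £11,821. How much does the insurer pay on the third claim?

Claim 1 (£1,180): fully absorbed by the deductible. Owner pays £1,180; OOP now £1,180. Insurer: £1,180 − £1,180 = £0.
Claim 2 (£7,300): deductible takes £459, £6,841 remains; 15% of £6,841 = £1,026.15. Owner pays £1,485.15; OOP now £2,665.15. Insurer: £7,300 − £1,485.15 = £5,814.85.
Claim 3 (£2,001): deductible met; 15% of £2,001 = £300.15. Cost to owner: £300.15. OOP to date £2,965.30. Plan pays £2,001 − £300.15 = £1,700.85.

£1,700.85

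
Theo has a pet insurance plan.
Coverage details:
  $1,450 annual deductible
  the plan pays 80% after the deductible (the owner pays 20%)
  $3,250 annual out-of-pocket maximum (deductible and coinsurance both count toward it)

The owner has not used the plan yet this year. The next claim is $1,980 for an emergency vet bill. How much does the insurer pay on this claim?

$424

The full $1,450 deductible is still open; $1,450 of this bill applies to it.
The remaining $530 (= $1,980 − $1,450) moves to coinsurance.
Owner's 20% share of $530 is $106.
That puts the owner's cost at $1,450 + $106 = $1,556 before any cap.
Cumulative spending $0 + $1,556 = $1,556 stays under the $3,250 maximum.
Insurer pays the balance: $1,980 − $1,556 = $424.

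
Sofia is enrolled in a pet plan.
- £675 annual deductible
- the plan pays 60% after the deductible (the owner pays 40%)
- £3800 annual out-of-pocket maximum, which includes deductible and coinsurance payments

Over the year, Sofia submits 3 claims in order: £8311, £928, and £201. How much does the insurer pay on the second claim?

#1 (£8311): £675 to deductible, leaving £7636; owner's 40% is £3054.40. Owner pays £3729.40; OOP now £3729.40. Insurer: £8311 − £3729.40 = £4581.60.
#2 (£928): 40% coinsurance on £928 = £371.20. That would push OOP to £4100.60, over the £3800 cap, so owner pays £3800 − £3729.40 = £70.60. Plan pays £928 − £70.60 = £857.40.

£857.40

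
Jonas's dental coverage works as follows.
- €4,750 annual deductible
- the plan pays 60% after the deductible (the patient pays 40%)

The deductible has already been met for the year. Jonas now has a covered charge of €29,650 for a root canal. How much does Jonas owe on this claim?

€11,860

The deductible is already satisfied, so the full bill goes to coinsurance.
Patient's 40% share of €29,650 is €11,860.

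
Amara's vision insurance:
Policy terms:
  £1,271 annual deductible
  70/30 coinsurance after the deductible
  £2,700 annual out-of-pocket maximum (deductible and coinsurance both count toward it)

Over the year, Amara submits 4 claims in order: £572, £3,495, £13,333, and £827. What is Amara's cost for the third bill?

Claim 1 — £572: entire amount goes to the deductible. Member owes £572 (running OOP £572).
Claim 2 — £3,495: £699 to deductible, leaving £2,796; 30% of £2,796 = £838.80. Member owes £1,537.80 (running OOP £2,109.80).
Claim 3 — £13,333: deductible already satisfied, so member's share is 30% × £13,333 = £3,999.90. Adding that to £2,109.80 gives £6,109.70, past the £2,700 cap; member pays only £2,700 − £2,109.80 = £590.20.

£590.20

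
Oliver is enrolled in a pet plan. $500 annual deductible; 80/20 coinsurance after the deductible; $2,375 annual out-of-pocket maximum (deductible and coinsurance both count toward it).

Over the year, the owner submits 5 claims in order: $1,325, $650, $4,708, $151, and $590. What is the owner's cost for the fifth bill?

$118

Bill 1, $1,325: $500 to deductible, leaving $825; coinsurance $825 × 20% = $165. Owner owes $665 (running OOP $665).
Bill 2, $650: 20% coinsurance on $650 = $130. Owner pays $130; OOP now $795.
Bill 3, $4,708: deductible already satisfied, so owner's share is 20% × $4,708 = $941.60. Owner owes $941.60 (running OOP $1,736.60).
Bill 4, $151: deductible already satisfied, so owner's share is 20% × $151 = $30.20. Owner pays $30.20; OOP now $1,766.80.
Bill 5, $590: deductible already satisfied, so owner's share is 20% × $590 = $118. Owner owes $118 (running OOP $1,884.80).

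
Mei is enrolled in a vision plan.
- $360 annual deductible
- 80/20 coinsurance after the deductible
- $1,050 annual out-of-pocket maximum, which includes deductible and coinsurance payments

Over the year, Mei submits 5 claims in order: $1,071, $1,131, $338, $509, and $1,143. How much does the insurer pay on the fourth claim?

Claim 1 — $1,071: $360 finishes the deductible; $711 goes to coinsurance; member's 20% is $142.20. Member pays $502.20; OOP now $502.20. Insurer: $1,071 − $502.20 = $568.80.
Claim 2 — $1,131: 20% coinsurance on $1,131 = $226.20. Cost to member: $226.20. OOP to date $728.40. Plan pays $1,131 − $226.20 = $904.80.
Claim 3 — $338: 20% coinsurance on $338 = $67.60. Member owes $67.60 (running OOP $796). Insurer: $338 − $67.60 = $270.40.
Claim 4 — $509: 20% coinsurance on $509 = $101.80. Member pays $101.80; OOP now $897.80. Plan pays $509 − $101.80 = $407.20.

$407.20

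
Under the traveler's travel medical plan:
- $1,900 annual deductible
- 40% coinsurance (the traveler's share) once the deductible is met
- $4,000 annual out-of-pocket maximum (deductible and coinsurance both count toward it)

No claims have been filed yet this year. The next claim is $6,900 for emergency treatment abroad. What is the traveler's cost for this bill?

$3,900

Deductible not yet touched, so the first $1,900 of the bill goes to the deductible.
The remaining $5,000 (= $6,900 − $1,900) moves to coinsurance.
Traveler's 40% share of $5,000 is $2,000.
That puts the traveler's cost at $1,900 + $2,000 = $3,900 before any cap.
Year-to-date out-of-pocket becomes $0 + $3,900 = $3,900, still under the $4,000 maximum, so no cap applies.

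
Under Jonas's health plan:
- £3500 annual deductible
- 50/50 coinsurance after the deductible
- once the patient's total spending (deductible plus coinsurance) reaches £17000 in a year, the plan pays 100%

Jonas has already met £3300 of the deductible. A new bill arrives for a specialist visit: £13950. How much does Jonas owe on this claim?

£3300 of the £3500 deductible is already met, leaving £200.
The remaining £13750 (= £13950 − £200) moves to coinsurance.
50% of £13750 = £6875 falls to the patient.
Patient responsibility before any cap: £200 + £6875 = £7075.
Total out-of-pocket so far would be £3300 + £7075 = £10375, below the £17000 cap — no reduction.

£7075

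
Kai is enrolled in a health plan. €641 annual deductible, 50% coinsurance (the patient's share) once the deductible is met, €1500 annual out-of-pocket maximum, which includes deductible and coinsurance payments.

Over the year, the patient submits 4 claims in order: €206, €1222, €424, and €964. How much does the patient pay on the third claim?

€212

Bill 1, €206: fully absorbed by the deductible. Patient owes €206 (running OOP €206).
Bill 2, €1222: €435 to deductible, leaving €787; 50% of €787 = €393.50. Patient owes €828.50 (running OOP €1034.50).
Bill 3, €424: 50% coinsurance on €424 = €212. Cost to patient: €212. OOP to date €1246.50.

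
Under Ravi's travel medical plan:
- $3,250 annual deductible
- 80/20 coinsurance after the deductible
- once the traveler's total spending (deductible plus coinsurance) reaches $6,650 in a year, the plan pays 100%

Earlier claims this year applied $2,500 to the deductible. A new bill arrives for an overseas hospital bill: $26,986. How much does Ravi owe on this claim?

Deductible still to meet: $3,250 − $2,500 = $750.
The remaining $26,236 (= $26,986 − $750) moves to coinsurance.
Coinsurance: $26,236 × 20% = $5,247.20.
That puts the traveler's cost at $750 + $5,247.20 = $5,997.20 before any cap.
Adding $5,997.20 to the $2,500 already spent would give $8,497.20, which exceeds the $6,650 cap; the traveler pays just $6,650 − $2,500 = $4,150.

$4,150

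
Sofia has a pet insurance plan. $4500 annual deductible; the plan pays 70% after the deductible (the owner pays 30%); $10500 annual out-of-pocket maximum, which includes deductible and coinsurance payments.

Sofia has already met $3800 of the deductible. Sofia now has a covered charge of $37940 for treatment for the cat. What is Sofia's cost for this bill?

$6700

$3800 of the $4500 deductible is already met, leaving $700.
After the $700 deductible portion, $37940 − $700 = $37240 is subject to coinsurance.
Owner's 30% share of $37240 is $11172.
That puts the owner's cost at $700 + $11172 = $11872 before any cap.
Year-to-date out-of-pocket would reach $3800 + $11872 = $15672, above the $10500 maximum, so the owner pays only $10500 − $3800 = $6700.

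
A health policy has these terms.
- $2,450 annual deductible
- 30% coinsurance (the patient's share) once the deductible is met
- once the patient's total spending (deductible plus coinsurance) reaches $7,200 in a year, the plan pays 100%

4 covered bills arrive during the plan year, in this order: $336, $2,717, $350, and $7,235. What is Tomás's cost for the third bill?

$105

Claim 1 — $336: entire amount goes to the deductible. Cost to patient: $336. OOP to date $336.
Claim 2 — $2,717: $2,114 to deductible, leaving $603; patient's 30% is $180.90. Patient owes $2,294.90 (running OOP $2,630.90).
Claim 3 — $350: deductible already satisfied, so patient's share is 30% × $350 = $105. Patient pays $105; OOP now $2,735.90.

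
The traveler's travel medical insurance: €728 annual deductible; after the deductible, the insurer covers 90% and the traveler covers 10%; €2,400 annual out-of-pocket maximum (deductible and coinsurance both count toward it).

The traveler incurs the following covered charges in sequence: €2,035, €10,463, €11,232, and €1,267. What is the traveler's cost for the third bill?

€495

Bill 1, €2,035: €728 to deductible, leaving €1,307; coinsurance €1,307 × 10% = €130.70. Traveler pays €858.70; OOP now €858.70.
Bill 2, €10,463: deductible already satisfied, so traveler's share is 10% × €10,463 = €1,046.30. Traveler pays €1,046.30; OOP now €1,905.
Bill 3, €11,232: deductible already satisfied, so traveler's share is 10% × €11,232 = €1,123.20. That would push OOP to €3,028.20, over the €2,400 cap, so traveler pays €2,400 − €1,905 = €495.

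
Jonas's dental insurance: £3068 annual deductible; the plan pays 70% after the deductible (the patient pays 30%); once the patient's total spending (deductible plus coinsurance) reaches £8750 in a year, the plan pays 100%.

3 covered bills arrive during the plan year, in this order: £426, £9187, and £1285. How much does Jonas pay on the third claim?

£385.50

Claim 1 (£426): all of it applies to the deductible. Patient pays £426; OOP now £426.
Claim 2 (£9187): £2642 to deductible, leaving £6545; coinsurance £6545 × 30% = £1963.50. Patient pays £4605.50; OOP now £5031.50.
Claim 3 (£1285): deductible already satisfied, so patient's share is 30% × £1285 = £385.50. Cost to patient: £385.50. OOP to date £5417.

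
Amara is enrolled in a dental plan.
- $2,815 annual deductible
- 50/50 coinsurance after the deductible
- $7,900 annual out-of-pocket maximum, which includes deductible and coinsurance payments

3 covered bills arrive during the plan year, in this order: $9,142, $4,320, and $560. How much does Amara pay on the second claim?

Claim 1 ($9,142): $2,815 finishes the deductible; $6,327 goes to coinsurance; 50% of $6,327 = $3,163.50. Cost to patient: $5,978.50. OOP to date $5,978.50.
Claim 2 ($4,320): deductible already satisfied, so patient's share is 50% × $4,320 = $2,160. OOP would hit $8,138.50 > $7,900, so the cap limits the patient to $7,900 − $5,978.50 = $1,921.50.

$1,921.50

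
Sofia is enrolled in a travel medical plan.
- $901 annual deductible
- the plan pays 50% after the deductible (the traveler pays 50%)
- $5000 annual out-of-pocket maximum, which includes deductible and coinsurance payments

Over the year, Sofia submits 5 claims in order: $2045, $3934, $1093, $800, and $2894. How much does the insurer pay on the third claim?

$546.50

Claim 1 — $2045: $901 finishes the deductible; $1144 goes to coinsurance; traveler's 50% is $572. Traveler pays $1473; OOP now $1473. Insurer: $2045 − $1473 = $572.
Claim 2 — $3934: deductible met; 50% of $3934 = $1967. Traveler owes $1967 (running OOP $3440). Plan pays $3934 − $1967 = $1967.
Claim 3 — $1093: deductible met; 50% of $1093 = $546.50. Traveler owes $546.50 (running OOP $3986.50). Plan pays $1093 − $546.50 = $546.50.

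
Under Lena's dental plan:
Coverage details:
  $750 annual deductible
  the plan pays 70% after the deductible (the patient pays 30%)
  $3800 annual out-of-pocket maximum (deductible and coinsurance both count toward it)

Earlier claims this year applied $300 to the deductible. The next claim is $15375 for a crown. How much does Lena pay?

$3500

Deductible still to meet: $750 − $300 = $450.
The remaining $14925 (= $15375 − $450) moves to coinsurance.
Patient's 30% share of $14925 is $4477.50.
Patient responsibility before any cap: $450 + $4477.50 = $4927.50.
Year-to-date out-of-pocket would reach $300 + $4927.50 = $5227.50, above the $3800 maximum, so the patient pays only $3800 − $300 = $3500.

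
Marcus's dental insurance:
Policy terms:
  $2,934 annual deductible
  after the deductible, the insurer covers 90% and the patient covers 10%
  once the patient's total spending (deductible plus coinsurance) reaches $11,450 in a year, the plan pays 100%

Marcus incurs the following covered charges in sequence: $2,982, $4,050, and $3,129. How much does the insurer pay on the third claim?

Claim 1 ($2,982): deductible takes $2,934, $48 remains; coinsurance $48 × 10% = $4.80. Cost to patient: $2,938.80. OOP to date $2,938.80. Plan pays $2,982 − $2,938.80 = $43.20.
Claim 2 ($4,050): deductible met; 10% of $4,050 = $405. Patient pays $405; OOP now $3,343.80. Plan pays $4,050 − $405 = $3,645.
Claim 3 ($3,129): deductible already satisfied, so patient's share is 10% × $3,129 = $312.90. Cost to patient: $312.90. OOP to date $3,656.70. Plan pays $3,129 − $312.90 = $2,816.10.

$2,816.10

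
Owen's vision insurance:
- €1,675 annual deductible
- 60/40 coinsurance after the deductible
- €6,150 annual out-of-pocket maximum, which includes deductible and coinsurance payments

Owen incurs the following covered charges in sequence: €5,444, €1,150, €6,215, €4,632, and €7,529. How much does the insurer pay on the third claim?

€3,729

#1 (€5,444): €1,675 to deductible, leaving €3,769; 40% of €3,769 = €1,507.60. Member owes €3,182.60 (running OOP €3,182.60). Plan pays €5,444 − €3,182.60 = €2,261.40.
#2 (€1,150): deductible already satisfied, so member's share is 40% × €1,150 = €460. Member pays €460; OOP now €3,642.60. Insurer: €1,150 − €460 = €690.
#3 (€6,215): deductible already satisfied, so member's share is 40% × €6,215 = €2,486. Cost to member: €2,486. OOP to date €6,128.60. Insurer: €6,215 − €2,486 = €3,729.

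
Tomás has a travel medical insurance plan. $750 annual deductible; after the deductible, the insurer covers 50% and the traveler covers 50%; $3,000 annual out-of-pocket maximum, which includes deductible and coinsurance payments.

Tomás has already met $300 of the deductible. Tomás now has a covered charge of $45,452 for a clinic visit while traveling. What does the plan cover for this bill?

Deductible still to meet: $750 − $300 = $450.
That leaves $45,452 − $450 = $45,002 for coinsurance.
Traveler's 50% share of $45,002 is $22,501.
That puts the traveler's cost at $450 + $22,501 = $22,951 before any cap.
Year-to-date out-of-pocket would reach $300 + $22,951 = $23,251, above the $3,000 maximum, so the traveler pays only $3,000 − $300 = $2,700.
The plan picks up $45,452 − $2,700 = $42,752.

$42,752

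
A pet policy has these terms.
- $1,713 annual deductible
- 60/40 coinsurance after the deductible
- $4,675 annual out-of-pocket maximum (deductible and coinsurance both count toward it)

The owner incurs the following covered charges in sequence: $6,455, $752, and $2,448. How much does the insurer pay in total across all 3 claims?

$4,980

Bill 1, $6,455: deductible takes $1,713, $4,742 remains; 40% of $4,742 = $1,896.80. Owner owes $3,609.80 (running OOP $3,609.80). Insurer: $6,455 − $3,609.80 = $2,845.20.
Bill 2, $752: 40% coinsurance on $752 = $300.80. Cost to owner: $300.80. OOP to date $3,910.60. Plan pays $752 − $300.80 = $451.20.
Bill 3, $2,448: deductible met; 40% of $2,448 = $979.20. That would push OOP to $4,889.80, over the $4,675 cap, so owner pays $4,675 − $3,910.60 = $764.40. Plan pays $2,448 − $764.40 = $1,683.60.
Insurer total = bills − owner's total = $9,655 − $4,675 = $4,980.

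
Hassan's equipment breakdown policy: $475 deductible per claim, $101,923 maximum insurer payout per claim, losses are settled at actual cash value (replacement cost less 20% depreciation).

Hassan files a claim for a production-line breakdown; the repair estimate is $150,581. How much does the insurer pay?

Actual cash value after 20% depreciation: $150,581 × 80% = $120,464.80.
Less the $475 deductible: $120,464.80 − $475 = $119,989.80.
$119,989.80 exceeds the $101,923 limit, so the insurer pays the limit: $101,923.

$101,923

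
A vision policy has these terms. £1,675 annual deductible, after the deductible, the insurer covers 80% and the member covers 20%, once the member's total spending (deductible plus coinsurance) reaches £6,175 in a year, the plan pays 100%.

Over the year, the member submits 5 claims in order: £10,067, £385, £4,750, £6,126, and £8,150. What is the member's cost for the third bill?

Claim 1 — £10,067: deductible takes £1,675, £8,392 remains; coinsurance £8,392 × 20% = £1,678.40. Member owes £3,353.40 (running OOP £3,353.40).
Claim 2 — £385: deductible already satisfied, so member's share is 20% × £385 = £77. Cost to member: £77. OOP to date £3,430.40.
Claim 3 — £4,750: deductible met; 20% of £4,750 = £950. Member owes £950 (running OOP £4,380.40).

£950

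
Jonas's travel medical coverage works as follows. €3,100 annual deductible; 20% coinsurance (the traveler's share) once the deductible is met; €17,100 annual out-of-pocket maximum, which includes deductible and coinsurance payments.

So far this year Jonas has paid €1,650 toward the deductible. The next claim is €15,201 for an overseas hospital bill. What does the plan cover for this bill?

Deductible still to meet: €3,100 − €1,650 = €1,450.
After the €1,450 deductible portion, €15,201 − €1,450 = €13,751 is subject to coinsurance.
20% of €13,751 = €2,750.20 falls to the traveler.
That puts the traveler's cost at €1,450 + €2,750.20 = €4,200.20 before any cap.
Total out-of-pocket so far would be €1,650 + €4,200.20 = €5,850.20, below the €17,100 cap — no reduction.
Insurer pays the balance: €15,201 − €4,200.20 = €11,000.80.

€11,000.80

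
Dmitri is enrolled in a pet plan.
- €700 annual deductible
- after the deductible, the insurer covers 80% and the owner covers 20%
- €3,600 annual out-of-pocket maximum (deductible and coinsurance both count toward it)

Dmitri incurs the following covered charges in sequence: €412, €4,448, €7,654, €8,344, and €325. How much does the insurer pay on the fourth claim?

Claim 1 — €412: fully absorbed by the deductible. Owner owes €412 (running OOP €412). Insurer: €412 − €412 = €0.
Claim 2 — €4,448: €288 to deductible, leaving €4,160; owner's 20% is €832. Cost to owner: €1,120. OOP to date €1,532. Insurer: €4,448 − €1,120 = €3,328.
Claim 3 — €7,654: deductible already satisfied, so owner's share is 20% × €7,654 = €1,530.80. Owner owes €1,530.80 (running OOP €3,062.80). Insurer: €7,654 − €1,530.80 = €6,123.20.
Claim 4 — €8,344: deductible met; 20% of €8,344 = €1,668.80. That would push OOP to €4,731.60, over the €3,600 cap, so owner pays €3,600 − €3,062.80 = €537.20. Plan pays €8,344 − €537.20 = €7,806.80.

€7,806.80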